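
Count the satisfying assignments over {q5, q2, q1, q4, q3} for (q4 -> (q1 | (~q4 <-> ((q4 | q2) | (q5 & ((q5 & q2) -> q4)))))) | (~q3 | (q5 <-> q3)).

Initial set: {((q4 -> (q1 | (~q4 <-> ((q4 | q2) | (q5 & ((q5 & q2) -> q4)))))) | (~q3 | (q5 <-> q3)))}.
((q4 -> (q1 | (~q4 <-> ((q4 | q2) | (q5 & ((q5 & q2) -> q4)))))) | (~q3 | (q5 <-> q3))): β-rule — branch into (q4 -> (q1 | (~q4 <-> ((q4 | q2) | (q5 & ((q5 & q2) -> q4))))))  //  (~q3 | (q5 <-> q3)).
  branch 1 (add (q4 -> (q1 | (~q4 <-> ((q4 | q2) | (q5 & ((q5 & q2) -> q4))))))):
    (q4 -> (q1 | (~q4 <-> ((q4 | q2) | (q5 & ((q5 & q2) -> q4)))))): β-rule — branch into ~q4  //  (q1 | (~q4 <-> ((q4 | q2) | (q5 & ((q5 & q2) -> q4))))).
      branch 1.1 (add ~q4):
        ○ open, literals {q4=false}.
      branch 1.2 (add (q1 | (~q4 <-> ((q4 | q2) | (q5 & ((q5 & q2) -> q4)))))):
        (q1 | (~q4 <-> ((q4 | q2) | (q5 & ((q5 & q2) -> q4))))): β-rule — branch into q1  //  (~q4 <-> ((q4 | q2) | (q5 & ((q5 & q2) -> q4)))).
          branch 1.2.1 (add q1):
            ○ open, literals {q1=true}.
          branch 1.2.2 (add (~q4 <-> ((q4 | q2) | (q5 & ((q5 & q2) -> q4))))):
            (~q4 <-> ((q4 | q2) | (q5 & ((q5 & q2) -> q4)))): β-rule — branch into ~q4, ((q4 | q2) | (q5 & ((q5 & q2) -> q4)))  //  ~~q4, ~((q4 | q2) | (q5 & ((q5 & q2) -> q4))).
              branch 1.2.2.1 (add ~q4, ((q4 | q2) | (q5 & ((q5 & q2) -> q4)))):
                ((q4 | q2) | (q5 & ((q5 & q2) -> q4))): β-rule — branch into (q4 | q2)  //  (q5 & ((q5 & q2) -> q4)).
                  branch 1.2.2.1.1 (add (q4 | q2)):
                    (q4 | q2): β-rule — branch into q4  //  q2.
                      branch 1.2.2.1.1.1 (add q4):
                        × closes — contains both q4 and ~q4.
                      branch 1.2.2.1.1.2 (add q2):
                        ○ open, literals {q2=true, q4=false}.
                  branch 1.2.2.1.2 (add (q5 & ((q5 & q2) -> q4))):
                    (q5 & ((q5 & q2) -> q4)): α-rule — add q5, ((q5 & q2) -> q4).
                    ((q5 & q2) -> q4): β-rule — branch into ~(q5 & q2)  //  q4.
                      branch 1.2.2.1.2.1 (add ~(q5 & q2)):
                        ~(q5 & q2): β-rule — branch into ~q5  //  ~q2.
                          branch 1.2.2.1.2.1.1 (add ~q5):
                            × closes — contains both q5 and ~q5.
                          branch 1.2.2.1.2.1.2 (add ~q2):
                            ○ open, literals {q2=false, q4=false, q5=true}.
                      branch 1.2.2.1.2.2 (add q4):
                        × closes — contains both q4 and ~q4.
              branch 1.2.2.2 (add ~~q4, ~((q4 | q2) | (q5 & ((q5 & q2) -> q4)))):
                ~((q4 | q2) | (q5 & ((q5 & q2) -> q4))): α-rule — add ~(q4 | q2), ~(q5 & ((q5 & q2) -> q4)).
                ~(q4 | q2): α-rule — add ~q4, ~q2.
                × closes — contains both q4 and ~q4.
  branch 2 (add (~q3 | (q5 <-> q3))):
    (~q3 | (q5 <-> q3)): β-rule — branch into ~q3  //  (q5 <-> q3).
      branch 2.1 (add ~q3):
        ○ open, literals {q3=false}.
      branch 2.2 (add (q5 <-> q3)):
        (q5 <-> q3): β-rule — branch into q5, q3  //  ~q5, ~q3.
          branch 2.2.1 (add q5, q3):
            ○ open, literals {q3=true, q5=true}.
          branch 2.2.2 (add ~q5, ~q3):
            ○ open, literals {q3=false, q5=false}.
4 branches closed, 7 open.
Each open branch fixes some atoms; the unmentioned ones are free. Counting distinct full assignments: branch {q4=false} (q5, q2, q1, q3) contributes 16 new; branch {q1=true} (q5, q2, q4, q3) contributes 8 new; branch {q2=true, q4=false} (q5, q1, q3) contributes 0 new; branch {q2=false, q4=false, q5=true} (q1, q3) contributes 0 new; branch {q3=false} (q5, q2, q1, q4) contributes 4 new; branch {q3=true, q5=true} (q2, q1, q4) contributes 2 new; branch {q3=false, q5=false} (q2, q1, q4) contributes 0 new. Total: 30.

30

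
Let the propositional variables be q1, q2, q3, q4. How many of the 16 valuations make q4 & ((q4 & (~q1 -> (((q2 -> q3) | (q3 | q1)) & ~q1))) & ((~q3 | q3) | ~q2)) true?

Initial set: {T (q4 & ((q4 & (~q1 -> (((q2 -> q3) | (q3 | q1)) & ~q1))) & ((~q3 | q3) | ~q2)))}.
T (q4 & ((q4 & (~q1 -> (((q2 -> q3) | (q3 | q1)) & ~q1))) & ((~q3 | q3) | ~q2))): α-rule — add T q4, T ((q4 & (~q1 -> (((q2 -> q3) | (q3 | q1)) & ~q1))) & ((~q3 | q3) | ~q2)).
T ((q4 & (~q1 -> (((q2 -> q3) | (q3 | q1)) & ~q1))) & ((~q3 | q3) | ~q2)): α-rule — add T (q4 & (~q1 -> (((q2 -> q3) | (q3 | q1)) & ~q1))), T ((~q3 | q3) | ~q2).
T (q4 & (~q1 -> (((q2 -> q3) | (q3 | q1)) & ~q1))): α-rule — add T q4, T (~q1 -> (((q2 -> q3) | (q3 | q1)) & ~q1)).
T ((~q3 | q3) | ~q2): β-rule — branch into T (~q3 | q3)  //  T ~q2.
  branch 1 (add T (~q3 | q3)):
    T (~q1 -> (((q2 -> q3) | (q3 | q1)) & ~q1)): β-rule — branch into F ~q1  //  T (((q2 -> q3) | (q3 | q1)) & ~q1).
      branch 1.1 (add F ~q1):
        T (~q3 | q3): β-rule — branch into T ~q3  //  T q3.
          branch 1.1.1 (add T ~q3):
            ○ open, literals {q1=1, q3=0, q4=1}.
          branch 1.1.2 (add T q3):
            ○ open, literals {q1=1, q3=1, q4=1}.
      branch 1.2 (add T (((q2 -> q3) | (q3 | q1)) & ~q1)):
        T (((q2 -> q3) | (q3 | q1)) & ~q1): α-rule — add T ((q2 -> q3) | (q3 | q1)), T ~q1.
        T (~q3 | q3): β-rule — branch into T ~q3  //  T q3.
          branch 1.2.1 (add T ~q3):
            T ((q2 -> q3) | (q3 | q1)): β-rule — branch into T (q2 -> q3)  //  T (q3 | q1).
              branch 1.2.1.1 (add T (q2 -> q3)):
                T (q2 -> q3): β-rule — branch into F q2  //  T q3.
                  branch 1.2.1.1.1 (add F q2):
                    ○ open, literals {q1=0, q2=0, q3=0, q4=1}.
                  branch 1.2.1.1.2 (add T q3):
                    × closes — contains both q3 and ~q3.
              branch 1.2.1.2 (add T (q3 | q1)):
                T (q3 | q1): β-rule — branch into T q3  //  T q1.
                  branch 1.2.1.2.1 (add T q3):
                    × closes — contains both q3 and ~q3.
                  branch 1.2.1.2.2 (add T q1):
                    × closes — contains both q1 and ~q1.
          branch 1.2.2 (add T q3):
            T ((q2 -> q3) | (q3 | q1)): β-rule — branch into T (q2 -> q3)  //  T (q3 | q1).
              branch 1.2.2.1 (add T (q2 -> q3)):
                T (q2 -> q3): β-rule — branch into F q2  //  T q3.
                  branch 1.2.2.1.1 (add F q2):
                    ○ open, literals {q1=0, q2=0, q3=1, q4=1}.
                  branch 1.2.2.1.2 (add T q3):
                    ○ open, literals {q1=0, q3=1, q4=1}.
              branch 1.2.2.2 (add T (q3 | q1)):
                T (q3 | q1): β-rule — branch into T q3  //  T q1.
                  branch 1.2.2.2.1 (add T q3):
                    ○ open, literals {q1=0, q3=1, q4=1}.
                  branch 1.2.2.2.2 (add T q1):
                    × closes — contains both q1 and ~q1.
  branch 2 (add T ~q2):
    T (~q1 -> (((q2 -> q3) | (q3 | q1)) & ~q1)): β-rule — branch into F ~q1  //  T (((q2 -> q3) | (q3 | q1)) & ~q1).
      branch 2.1 (add F ~q1):
        ○ open, literals {q1=1, q2=0, q4=1}.
      branch 2.2 (add T (((q2 -> q3) | (q3 | q1)) & ~q1)):
        T (((q2 -> q3) | (q3 | q1)) & ~q1): α-rule — add T ((q2 -> q3) | (q3 | q1)), T ~q1.
        T ((q2 -> q3) | (q3 | q1)): β-rule — branch into T (q2 -> q3)  //  T (q3 | q1).
          branch 2.2.1 (add T (q2 -> q3)):
            T (q2 -> q3): β-rule — branch into F q2  //  T q3.
              branch 2.2.1.1 (add F q2):
                ○ open, literals {q1=0, q2=0, q4=1}.
              branch 2.2.1.2 (add T q3):
                ○ open, literals {q1=0, q2=0, q3=1, q4=1}.
          branch 2.2.2 (add T (q3 | q1)):
            T (q3 | q1): β-rule — branch into T q3  //  T q1.
              branch 2.2.2.1 (add T q3):
                ○ open, literals {q1=0, q2=0, q3=1, q4=1}.
              branch 2.2.2.2 (add T q1):
                × closes — contains both q1 and ~q1.
5 branches closed, 10 open.
Each open branch fixes some atoms; the unmentioned ones are free. Counting distinct full assignments: branch {q1=1, q3=0, q4=1} (q2) contributes 2 new; branch {q1=1, q3=1, q4=1} (q2) contributes 2 new; branch {q1=0, q2=0, q3=0, q4=1} (none free) contributes 1 new; branch {q1=0, q2=0, q3=1, q4=1} (none free) contributes 1 new; branch {q1=0, q3=1, q4=1} (q2) contributes 1 new; branch {q1=0, q3=1, q4=1} (q2) contributes 0 new; branch {q1=1, q2=0, q4=1} (q3) contributes 0 new; branch {q1=0, q2=0, q4=1} (q3) contributes 0 new; branch {q1=0, q2=0, q3=1, q4=1} (none free) contributes 0 new; branch {q1=0, q2=0, q3=1, q4=1} (none free) contributes 0 new. Total: 7.

7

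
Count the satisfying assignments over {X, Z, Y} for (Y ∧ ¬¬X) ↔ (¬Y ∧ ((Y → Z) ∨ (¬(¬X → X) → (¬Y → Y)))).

2

Initial set: {((Y ∧ ¬¬X) ↔ (¬Y ∧ ((Y → Z) ∨ (¬(¬X → X) → (¬Y → Y)))))}.
((Y ∧ ¬¬X) ↔ (¬Y ∧ ((Y → Z) ∨ (¬(¬X → X) → (¬Y → Y))))): β-rule — branch into (Y ∧ ¬¬X), (¬Y ∧ ((Y → Z) ∨ (¬(¬X → X) → (¬Y → Y))))  //  ¬(Y ∧ ¬¬X), ¬(¬Y ∧ ((Y → Z) ∨ (¬(¬X → X) → (¬Y → Y)))).
  branch 1 (add (Y ∧ ¬¬X), (¬Y ∧ ((Y → Z) ∨ (¬(¬X → X) → (¬Y → Y))))):
    (Y ∧ ¬¬X): α-rule — add Y, ¬¬X.
    (¬Y ∧ ((Y → Z) ∨ (¬(¬X → X) → (¬Y → Y)))): α-rule — add ¬Y, ((Y → Z) ∨ (¬(¬X → X) → (¬Y → Y))).
    × closes — contains both Y and ¬Y.
  branch 2 (add ¬(Y ∧ ¬¬X), ¬(¬Y ∧ ((Y → Z) ∨ (¬(¬X → X) → (¬Y → Y))))):
    ¬(Y ∧ ¬¬X): β-rule — branch into ¬Y  //  ¬¬¬X.
      branch 2.1 (add ¬Y):
        ¬(¬Y ∧ ((Y → Z) ∨ (¬(¬X → X) → (¬Y → Y)))): β-rule — branch into ¬¬Y  //  ¬((Y → Z) ∨ (¬(¬X → X) → (¬Y → Y))).
          branch 2.1.1 (add ¬¬Y):
            × closes — contains both Y and ¬Y.
          branch 2.1.2 (add ¬((Y → Z) ∨ (¬(¬X → X) → (¬Y → Y)))):
            ¬((Y → Z) ∨ (¬(¬X → X) → (¬Y → Y))): α-rule — add ¬(Y → Z), ¬(¬(¬X → X) → (¬Y → Y)).
            ¬(Y → Z): α-rule — add Y, ¬Z.
            × closes — contains both Y and ¬Y.
      branch 2.2 (add ¬¬¬X):
        ¬¬¬X: drop double negation, giving ¬X.
        ¬(¬Y ∧ ((Y → Z) ∨ (¬(¬X → X) → (¬Y → Y)))): β-rule — branch into ¬¬Y  //  ¬((Y → Z) ∨ (¬(¬X → X) → (¬Y → Y))).
          branch 2.2.1 (add ¬¬Y):
            ○ open, literals {X=false, Y=true}.
          branch 2.2.2 (add ¬((Y → Z) ∨ (¬(¬X → X) → (¬Y → Y)))):
            ¬((Y → Z) ∨ (¬(¬X → X) → (¬Y → Y))): α-rule — add ¬(Y → Z), ¬(¬(¬X → X) → (¬Y → Y)).
            ¬(Y → Z): α-rule — add Y, ¬Z.
            ¬(¬(¬X → X) → (¬Y → Y)): α-rule — add ¬(¬X → X), ¬(¬Y → Y).
            ¬(¬X → X): α-rule — add ¬X, ¬X.
            ¬(¬Y → Y): α-rule — add ¬Y, ¬Y.
            × closes — contains both Y and ¬Y.
4 branches closed, 1 open.
Each open branch fixes some atoms; the unmentioned ones are free. Counting distinct full assignments: branch {X=false, Y=true} (Z) contributes 2 new. Total: 2.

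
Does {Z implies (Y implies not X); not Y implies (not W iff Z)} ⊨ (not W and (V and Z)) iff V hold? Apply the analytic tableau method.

No

Initial set: {(Z implies (Y implies not X)); (not Y implies (not W iff Z)); not ((not W and (V and Z)) iff V)}.
(Z implies (Y implies not X)): β-rule — branch into not Z  //  (Y implies not X).
  branch 1 (add not Z):
    (not Y implies (not W iff Z)): β-rule — branch into not not Y  //  (not W iff Z).
      branch 1.1 (add not not Y):
        not ((not W and (V and Z)) iff V): β-rule — branch into (not W and (V and Z)), not V  //  not (not W and (V and Z)), V.
          branch 1.1.1 (add (not W and (V and Z)), not V):
            (not W and (V and Z)): α-rule — add not W, (V and Z).
            (V and Z): α-rule — add V, Z.
            × closes — contains both V and not V.
          branch 1.1.2 (add not (not W and (V and Z)), V):
            not (not W and (V and Z)): β-rule — branch into not not W  //  not (V and Z).
              branch 1.1.2.1 (add not not W):
                ○ open, literals {V=true, W=true, Y=true, Z=false}.
              branch 1.1.2.2 (add not (V and Z)):
                not (V and Z): β-rule — branch into not V  //  not Z.
                  branch 1.1.2.2.1 (add not V):
                    × closes — contains both V and not V.
                  branch 1.1.2.2.2 (add not Z):
                    ○ open, literals {V=true, Y=true, Z=false}.
      branch 1.2 (add (not W iff Z)):
        not ((not W and (V and Z)) iff V): β-rule — branch into (not W and (V and Z)), not V  //  not (not W and (V and Z)), V.
          branch 1.2.1 (add (not W and (V and Z)), not V):
            (not W and (V and Z)): α-rule — add not W, (V and Z).
            (V and Z): α-rule — add V, Z.
            × closes — contains both V and not V.
          branch 1.2.2 (add not (not W and (V and Z)), V):
            (not W iff Z): β-rule — branch into not W, Z  //  not not W, not Z.
              branch 1.2.2.1 (add not W, Z):
                × closes — contains both Z and not Z.
              branch 1.2.2.2 (add not not W, not Z):
                not (not W and (V and Z)): β-rule — branch into not not W  //  not (V and Z).
                  branch 1.2.2.2.1 (add not not W):
                    ○ open, literals {V=true, W=true, Z=false}.
                  branch 1.2.2.2.2 (add not (V and Z)):
                    not (V and Z): β-rule — branch into not V  //  not Z.
                      branch 1.2.2.2.2.1 (add not V):
                        × closes — contains both V and not V.
                      branch 1.2.2.2.2.2 (add not Z):
                        ○ open, literals {V=true, W=true, Z=false}.
  branch 2 (add (Y implies not X)):
    (not Y implies (not W iff Z)): β-rule — branch into not not Y  //  (not W iff Z).
      branch 2.1 (add not not Y):
        not ((not W and (V and Z)) iff V): β-rule — branch into (not W and (V and Z)), not V  //  not (not W and (V and Z)), V.
          branch 2.1.1 (add (not W and (V and Z)), not V):
            (not W and (V and Z)): α-rule — add not W, (V and Z).
            (V and Z): α-rule — add V, Z.
            × closes — contains both V and not V.
          branch 2.1.2 (add not (not W and (V and Z)), V):
            (Y implies not X): β-rule — branch into not Y  //  not X.
              branch 2.1.2.1 (add not Y):
                × closes — contains both Y and not Y.
              branch 2.1.2.2 (add not X):
                not (not W and (V and Z)): β-rule — branch into not not W  //  not (V and Z).
                  branch 2.1.2.2.1 (add not not W):
                    ○ open, literals {V=true, W=true, X=false, Y=true}.
                  branch 2.1.2.2.2 (add not (V and Z)):
                    not (V and Z): β-rule — branch into not V  //  not Z.
                      branch 2.1.2.2.2.1 (add not V):
                        × closes — contains both V and not V.
                      branch 2.1.2.2.2.2 (add not Z):
                        ○ open, literals {V=true, X=false, Y=true, Z=false}.
      branch 2.2 (add (not W iff Z)):
        not ((not W and (V and Z)) iff V): β-rule — branch into (not W and (V and Z)), not V  //  not (not W and (V and Z)), V.
          branch 2.2.1 (add (not W and (V and Z)), not V):
            (not W and (V and Z)): α-rule — add not W, (V and Z).
            (V and Z): α-rule — add V, Z.
            × closes — contains both V and not V.
          branch 2.2.2 (add not (not W and (V and Z)), V):
            (Y implies not X): β-rule — branch into not Y  //  not X.
              branch 2.2.2.1 (add not Y):
                (not W iff Z): β-rule — branch into not W, Z  //  not not W, not Z.
                  branch 2.2.2.1.1 (add not W, Z):
                    not (not W and (V and Z)): β-rule — branch into not not W  //  not (V and Z).
                      branch 2.2.2.1.1.1 (add not not W):
                        × closes — contains both W and not W.
                      branch 2.2.2.1.1.2 (add not (V and Z)):
                        not (V and Z): β-rule — branch into not V  //  not Z.
                          branch 2.2.2.1.1.2.1 (add not V):
                            × closes — contains both V and not V.
                          branch 2.2.2.1.1.2.2 (add not Z):
                            × closes — contains both Z and not Z.
                  branch 2.2.2.1.2 (add not not W, not Z):
                    not (not W and (V and Z)): β-rule — branch into not not W  //  not (V and Z).
                      branch 2.2.2.1.2.1 (add not not W):
                        ○ open, literals {V=true, W=true, Y=false, Z=false}.
                      branch 2.2.2.1.2.2 (add not (V and Z)):
                        not (V and Z): β-rule — branch into not V  //  not Z.
                          branch 2.2.2.1.2.2.1 (add not V):
                            × closes — contains both V and not V.
                          branch 2.2.2.1.2.2.2 (add not Z):
                            ○ open, literals {V=true, W=true, Y=false, Z=false}.
              branch 2.2.2.2 (add not X):
                (not W iff Z): β-rule — branch into not W, Z  //  not not W, not Z.
                  branch 2.2.2.2.1 (add not W, Z):
                    not (not W and (V and Z)): β-rule — branch into not not W  //  not (V and Z).
                      branch 2.2.2.2.1.1 (add not not W):
                        × closes — contains both W and not W.
                      branch 2.2.2.2.1.2 (add not (V and Z)):
                        not (V and Z): β-rule — branch into not V  //  not Z.
                          branch 2.2.2.2.1.2.1 (add not V):
                            × closes — contains both V and not V.
                          branch 2.2.2.2.1.2.2 (add not Z):
                            × closes — contains both Z and not Z.
                  branch 2.2.2.2.2 (add not not W, not Z):
                    not (not W and (V and Z)): β-rule — branch into not not W  //  not (V and Z).
                      branch 2.2.2.2.2.1 (add not not W):
                        ○ open, literals {V=true, W=true, X=false, Z=false}.
                      branch 2.2.2.2.2.2 (add not (V and Z)):
                        not (V and Z): β-rule — branch into not V  //  not Z.
                          branch 2.2.2.2.2.2.1 (add not V):
                            × closes — contains both V and not V.
                          branch 2.2.2.2.2.2.2 (add not Z):
                            ○ open, literals {V=true, W=true, X=false, Z=false}.
17 branches closed, 10 open.
An open branch gives a countermodel: V=true, W=true, Y=true, Z=false (unmentioned atoms arbitrary); the premises hold there but the conclusion fails.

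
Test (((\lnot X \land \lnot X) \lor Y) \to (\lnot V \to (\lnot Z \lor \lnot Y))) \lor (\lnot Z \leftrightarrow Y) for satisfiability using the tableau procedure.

Initial set: {T ((((\lnot X \land \lnot X) \lor Y) \to (\lnot V \to (\lnot Z \lor \lnot Y))) \lor (\lnot Z \leftrightarrow Y))}.
T ((((\lnot X \land \lnot X) \lor Y) \to (\lnot V \to (\lnot Z \lor \lnot Y))) \lor (\lnot Z \leftrightarrow Y)): β-rule — branch into T (((\lnot X \land \lnot X) \lor Y) \to (\lnot V \to (\lnot Z \lor \lnot Y)))  //  T (\lnot Z \leftrightarrow Y).
  branch 1 (add T (((\lnot X \land \lnot X) \lor Y) \to (\lnot V \to (\lnot Z \lor \lnot Y)))):
    T (((\lnot X \land \lnot X) \lor Y) \to (\lnot V \to (\lnot Z \lor \lnot Y))): β-rule — branch into F ((\lnot X \land \lnot X) \lor Y)  //  T (\lnot V \to (\lnot Z \lor \lnot Y)).
      branch 1.1 (add F ((\lnot X \land \lnot X) \lor Y)):
        F ((\lnot X \land \lnot X) \lor Y): α-rule — add F (\lnot X \land \lnot X), F Y.
        F (\lnot X \land \lnot X): β-rule — branch into F \lnot X  //  F \lnot X.
          branch 1.1.1 (add F \lnot X):
            ○ open, literals {X=true, Y=false}.
          branch 1.1.2 (add F \lnot X):
            ○ open, literals {X=true, Y=false}.
      branch 1.2 (add T (\lnot V \to (\lnot Z \lor \lnot Y))):
        T (\lnot V \to (\lnot Z \lor \lnot Y)): β-rule — branch into F \lnot V  //  T (\lnot Z \lor \lnot Y).
          branch 1.2.1 (add F \lnot V):
            ○ open, literals {V=true}.
          branch 1.2.2 (add T (\lnot Z \lor \lnot Y)):
            T (\lnot Z \lor \lnot Y): β-rule — branch into T \lnot Z  //  T \lnot Y.
              branch 1.2.2.1 (add T \lnot Z):
                ○ open, literals {Z=false}.
              branch 1.2.2.2 (add T \lnot Y):
                ○ open, literals {Y=false}.
  branch 2 (add T (\lnot Z \leftrightarrow Y)):
    T (\lnot Z \leftrightarrow Y): β-rule — branch into T \lnot Z, T Y  //  F \lnot Z, F Y.
      branch 2.1 (add T \lnot Z, T Y):
        ○ open, literals {Y=true, Z=false}.
      branch 2.2 (add F \lnot Z, F Y):
        ○ open, literals {Y=false, Z=true}.
0 branches closed, 7 open.
An open branch gives a satisfying assignment: X=true, Y=false.

Satisfiable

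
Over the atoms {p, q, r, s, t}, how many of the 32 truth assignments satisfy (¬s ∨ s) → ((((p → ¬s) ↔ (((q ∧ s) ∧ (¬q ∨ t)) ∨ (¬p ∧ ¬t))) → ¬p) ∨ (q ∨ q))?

28

Initial set: {((¬s ∨ s) → ((((p → ¬s) ↔ (((q ∧ s) ∧ (¬q ∨ t)) ∨ (¬p ∧ ¬t))) → ¬p) ∨ (q ∨ q)))}.
((¬s ∨ s) → ((((p → ¬s) ↔ (((q ∧ s) ∧ (¬q ∨ t)) ∨ (¬p ∧ ¬t))) → ¬p) ∨ (q ∨ q))): β-rule — branch into ¬(¬s ∨ s)  //  ((((p → ¬s) ↔ (((q ∧ s) ∧ (¬q ∨ t)) ∨ (¬p ∧ ¬t))) → ¬p) ∨ (q ∨ q)).
  branch 1 (add ¬(¬s ∨ s)):
    ¬(¬s ∨ s): α-rule — add ¬¬s, ¬s.
    × closes — contains both s and ¬s.
  branch 2 (add ((((p → ¬s) ↔ (((q ∧ s) ∧ (¬q ∨ t)) ∨ (¬p ∧ ¬t))) → ¬p) ∨ (q ∨ q))):
    ((((p → ¬s) ↔ (((q ∧ s) ∧ (¬q ∨ t)) ∨ (¬p ∧ ¬t))) → ¬p) ∨ (q ∨ q)): β-rule — branch into (((p → ¬s) ↔ (((q ∧ s) ∧ (¬q ∨ t)) ∨ (¬p ∧ ¬t))) → ¬p)  //  (q ∨ q).
      branch 2.1 (add (((p → ¬s) ↔ (((q ∧ s) ∧ (¬q ∨ t)) ∨ (¬p ∧ ¬t))) → ¬p)):
        (((p → ¬s) ↔ (((q ∧ s) ∧ (¬q ∨ t)) ∨ (¬p ∧ ¬t))) → ¬p): β-rule — branch into ¬((p → ¬s) ↔ (((q ∧ s) ∧ (¬q ∨ t)) ∨ (¬p ∧ ¬t)))  //  ¬p.
          branch 2.1.1 (add ¬((p → ¬s) ↔ (((q ∧ s) ∧ (¬q ∨ t)) ∨ (¬p ∧ ¬t)))):
            ¬((p → ¬s) ↔ (((q ∧ s) ∧ (¬q ∨ t)) ∨ (¬p ∧ ¬t))): β-rule — branch into (p → ¬s), ¬(((q ∧ s) ∧ (¬q ∨ t)) ∨ (¬p ∧ ¬t))  //  ¬(p → ¬s), (((q ∧ s) ∧ (¬q ∨ t)) ∨ (¬p ∧ ¬t)).
              branch 2.1.1.1 (add (p → ¬s), ¬(((q ∧ s) ∧ (¬q ∨ t)) ∨ (¬p ∧ ¬t))):
                ¬(((q ∧ s) ∧ (¬q ∨ t)) ∨ (¬p ∧ ¬t)): α-rule — add ¬((q ∧ s) ∧ (¬q ∨ t)), ¬(¬p ∧ ¬t).
                (p → ¬s): β-rule — branch into ¬p  //  ¬s.
                  branch 2.1.1.1.1 (add ¬p):
                    ¬((q ∧ s) ∧ (¬q ∨ t)): β-rule — branch into ¬(q ∧ s)  //  ¬(¬q ∨ t).
                      branch 2.1.1.1.1.1 (add ¬(q ∧ s)):
                        ¬(¬p ∧ ¬t): β-rule — branch into ¬¬p  //  ¬¬t.
                          branch 2.1.1.1.1.1.1 (add ¬¬p):
                            × closes — contains both p and ¬p.
                          branch 2.1.1.1.1.1.2 (add ¬¬t):
                            ¬(q ∧ s): β-rule — branch into ¬q  //  ¬s.
                              branch 2.1.1.1.1.1.2.1 (add ¬q):
                                ○ open, literals {p=0, q=0, t=1}.
                              branch 2.1.1.1.1.1.2.2 (add ¬s):
                                ○ open, literals {p=0, s=0, t=1}.
                      branch 2.1.1.1.1.2 (add ¬(¬q ∨ t)):
                        ¬(¬q ∨ t): α-rule — add ¬¬q, ¬t.
                        ¬(¬p ∧ ¬t): β-rule — branch into ¬¬p  //  ¬¬t.
                          branch 2.1.1.1.1.2.1 (add ¬¬p):
                            × closes — contains both p and ¬p.
                          branch 2.1.1.1.1.2.2 (add ¬¬t):
                            × closes — contains both t and ¬t.
                  branch 2.1.1.1.2 (add ¬s):
                    ¬((q ∧ s) ∧ (¬q ∨ t)): β-rule — branch into ¬(q ∧ s)  //  ¬(¬q ∨ t).
                      branch 2.1.1.1.2.1 (add ¬(q ∧ s)):
                        ¬(¬p ∧ ¬t): β-rule — branch into ¬¬p  //  ¬¬t.
                          branch 2.1.1.1.2.1.1 (add ¬¬p):
                            ¬(q ∧ s): β-rule — branch into ¬q  //  ¬s.
                              branch 2.1.1.1.2.1.1.1 (add ¬q):
                                ○ open, literals {p=1, q=0, s=0}.
                              branch 2.1.1.1.2.1.1.2 (add ¬s):
                                ○ open, literals {p=1, s=0}.
                          branch 2.1.1.1.2.1.2 (add ¬¬t):
                            ¬(q ∧ s): β-rule — branch into ¬q  //  ¬s.
                              branch 2.1.1.1.2.1.2.1 (add ¬q):
                                ○ open, literals {q=0, s=0, t=1}.
                              branch 2.1.1.1.2.1.2.2 (add ¬s):
                                ○ open, literals {s=0, t=1}.
                      branch 2.1.1.1.2.2 (add ¬(¬q ∨ t)):
                        ¬(¬q ∨ t): α-rule — add ¬¬q, ¬t.
                        ¬(¬p ∧ ¬t): β-rule — branch into ¬¬p  //  ¬¬t.
                          branch 2.1.1.1.2.2.1 (add ¬¬p):
                            ○ open, literals {p=1, q=1, s=0, t=0}.
                          branch 2.1.1.1.2.2.2 (add ¬¬t):
                            × closes — contains both t and ¬t.
              branch 2.1.1.2 (add ¬(p → ¬s), (((q ∧ s) ∧ (¬q ∨ t)) ∨ (¬p ∧ ¬t))):
                ¬(p → ¬s): α-rule — add p, ¬¬s.
                (((q ∧ s) ∧ (¬q ∨ t)) ∨ (¬p ∧ ¬t)): β-rule — branch into ((q ∧ s) ∧ (¬q ∨ t))  //  (¬p ∧ ¬t).
                  branch 2.1.1.2.1 (add ((q ∧ s) ∧ (¬q ∨ t))):
                    ((q ∧ s) ∧ (¬q ∨ t)): α-rule — add (q ∧ s), (¬q ∨ t).
                    (q ∧ s): α-rule — add q, s.
                    (¬q ∨ t): β-rule — branch into ¬q  //  t.
                      branch 2.1.1.2.1.1 (add ¬q):
                        × closes — contains both q and ¬q.
                      branch 2.1.1.2.1.2 (add t):
                        ○ open, literals {p=1, q=1, s=1, t=1}.
                  branch 2.1.1.2.2 (add (¬p ∧ ¬t)):
                    (¬p ∧ ¬t): α-rule — add ¬p, ¬t.
                    × closes — contains both p and ¬p.
          branch 2.1.2 (add ¬p):
            ○ open, literals {p=0}.
      branch 2.2 (add (q ∨ q)):
        (q ∨ q): β-rule — branch into q  //  q.
          branch 2.2.1 (add q):
            ○ open, literals {q=1}.
          branch 2.2.2 (add q):
            ○ open, literals {q=1}.
7 branches closed, 11 open.
Each open branch fixes some atoms; the unmentioned ones are free. Counting distinct full assignments: branch {p=0, q=0, t=1} (r, s) contributes 4 new; branch {p=0, s=0, t=1} (q, r) contributes 2 new; branch {p=1, q=0, s=0} (r, t) contributes 4 new; branch {p=1, s=0} (q, r, t) contributes 4 new; branch {q=0, s=0, t=1} (p, r) contributes 0 new; branch {s=0, t=1} (p, q, r) contributes 0 new; branch {p=1, q=1, s=0, t=0} (r) contributes 0 new; branch {p=1, q=1, s=1, t=1} (r) contributes 2 new; branch {p=0} (q, r, s, t) contributes 10 new; branch {q=1} (p, r, s, t) contributes 2 new; branch {q=1} (p, r, s, t) contributes 0 new. Total: 28.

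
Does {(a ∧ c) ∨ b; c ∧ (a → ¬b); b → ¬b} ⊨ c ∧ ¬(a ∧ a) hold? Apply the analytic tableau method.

No

Initial set: {((a ∧ c) ∨ b); (c ∧ (a → ¬b)); (b → ¬b); ¬(c ∧ ¬(a ∧ a))}.
(c ∧ (a → ¬b)): α-rule — add c, (a → ¬b).
((a ∧ c) ∨ b): β-rule — branch into (a ∧ c)  //  b.
  branch 1 (add (a ∧ c)):
    (a ∧ c): α-rule — add a, c.
    (b → ¬b): β-rule — branch into ¬b  //  ¬b.
      branch 1.1 (add ¬b):
        ¬(c ∧ ¬(a ∧ a)): β-rule — branch into ¬c  //  ¬¬(a ∧ a).
          branch 1.1.1 (add ¬c):
            × closes — contains both c and ¬c.
          branch 1.1.2 (add ¬¬(a ∧ a)):
            ¬¬(a ∧ a): α-rule — add a, a.
            (a → ¬b): β-rule — branch into ¬a  //  ¬b.
              branch 1.1.2.1 (add ¬a):
                × closes — contains both a and ¬a.
              branch 1.1.2.2 (add ¬b):
                ○ open, literals {a=T, b=F, c=T}.
      branch 1.2 (add ¬b):
        ¬(c ∧ ¬(a ∧ a)): β-rule — branch into ¬c  //  ¬¬(a ∧ a).
          branch 1.2.1 (add ¬c):
            × closes — contains both c and ¬c.
          branch 1.2.2 (add ¬¬(a ∧ a)):
            ¬¬(a ∧ a): α-rule — add a, a.
            (a → ¬b): β-rule — branch into ¬a  //  ¬b.
              branch 1.2.2.1 (add ¬a):
                × closes — contains both a and ¬a.
              branch 1.2.2.2 (add ¬b):
                ○ open, literals {a=T, b=F, c=T}.
  branch 2 (add b):
    (b → ¬b): β-rule — branch into ¬b  //  ¬b.
      branch 2.1 (add ¬b):
        × closes — contains both b and ¬b.
      branch 2.2 (add ¬b):
        × closes — contains both b and ¬b.
6 branches closed, 2 open.
An open branch gives a countermodel: a=T, b=F, c=T (unmentioned atoms arbitrary); the premises hold there but the conclusion fails.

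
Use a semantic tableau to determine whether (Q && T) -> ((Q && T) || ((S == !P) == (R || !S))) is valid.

Valid

Assume the negation and expand:
Initial set: {!((Q && T) -> ((Q && T) || ((S == !P) == (R || !S))))}.
!((Q && T) -> ((Q && T) || ((S == !P) == (R || !S)))): α-rule — add (Q && T), !((Q && T) || ((S == !P) == (R || !S))).
(Q && T): α-rule — add Q, T.
!((Q && T) || ((S == !P) == (R || !S))): α-rule — add !(Q && T), !((S == !P) == (R || !S)).
!(Q && T): β-rule — branch into !Q  //  !T.
  branch 1 (add !Q):
    × closes — contains both Q and !Q.
  branch 2 (add !T):
    × closes — contains both T and !T.
All 2 branches close.
Every branch closed, so the negation is unsatisfiable and the formula is valid.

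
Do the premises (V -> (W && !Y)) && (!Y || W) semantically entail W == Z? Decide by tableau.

Initial set: {((V -> (W && !Y)) && (!Y || W)); !(W == Z)}.
((V -> (W && !Y)) && (!Y || W)): α-rule — add (V -> (W && !Y)), (!Y || W).
!(W == Z): β-rule — branch into W, !Z  //  !W, Z.
  branch 1 (add W, !Z):
    (V -> (W && !Y)): β-rule — branch into !V  //  (W && !Y).
      branch 1.1 (add !V):
        (!Y || W): β-rule — branch into !Y  //  W.
          branch 1.1.1 (add !Y):
            ○ open, literals {V=false, W=true, Y=false, Z=false}.
          branch 1.1.2 (add W):
            ○ open, literals {V=false, W=true, Z=false}.
      branch 1.2 (add (W && !Y)):
        (W && !Y): α-rule — add W, !Y.
        (!Y || W): β-rule — branch into !Y  //  W.
          branch 1.2.1 (add !Y):
            ○ open, literals {W=true, Y=false, Z=false}.
          branch 1.2.2 (add W):
            ○ open, literals {W=true, Y=false, Z=false}.
  branch 2 (add !W, Z):
    (V -> (W && !Y)): β-rule — branch into !V  //  (W && !Y).
      branch 2.1 (add !V):
        (!Y || W): β-rule — branch into !Y  //  W.
          branch 2.1.1 (add !Y):
            ○ open, literals {V=false, W=false, Y=false, Z=true}.
          branch 2.1.2 (add W):
            × closes — contains both W and !W.
      branch 2.2 (add (W && !Y)):
        (W && !Y): α-rule — add W, !Y.
        × closes — contains both W and !W.
2 branches closed, 5 open.
An open branch gives a countermodel: V=false, W=true, Y=false, Z=false (unmentioned atoms arbitrary); the premises hold there but the conclusion fails.

No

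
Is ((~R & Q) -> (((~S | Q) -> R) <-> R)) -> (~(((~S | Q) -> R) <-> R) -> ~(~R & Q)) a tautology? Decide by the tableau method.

Assume the negation and expand:
Initial set: {~(((~R & Q) -> (((~S | Q) -> R) <-> R)) -> (~(((~S | Q) -> R) <-> R) -> ~(~R & Q)))}.
~(((~R & Q) -> (((~S | Q) -> R) <-> R)) -> (~(((~S | Q) -> R) <-> R) -> ~(~R & Q))): α-rule — add ((~R & Q) -> (((~S | Q) -> R) <-> R)), ~(~(((~S | Q) -> R) <-> R) -> ~(~R & Q)).
~(~(((~S | Q) -> R) <-> R) -> ~(~R & Q)): α-rule — add ~(((~S | Q) -> R) <-> R), ~~(~R & Q).
~~(~R & Q): α-rule — add ~R, Q.
((~R & Q) -> (((~S | Q) -> R) <-> R)): β-rule — branch into ~(~R & Q)  //  (((~S | Q) -> R) <-> R).
  branch 1 (add ~(~R & Q)):
    ~(((~S | Q) -> R) <-> R): β-rule — branch into ((~S | Q) -> R), ~R  //  ~((~S | Q) -> R), R.
      branch 1.1 (add ((~S | Q) -> R), ~R):
        ~(~R & Q): β-rule — branch into ~~R  //  ~Q.
          branch 1.1.1 (add ~~R):
            × closes — contains both R and ~R.
          branch 1.1.2 (add ~Q):
            × closes — contains both Q and ~Q.
      branch 1.2 (add ~((~S | Q) -> R), R):
        × closes — contains both R and ~R.
  branch 2 (add (((~S | Q) -> R) <-> R)):
    ~(((~S | Q) -> R) <-> R): β-rule — branch into ((~S | Q) -> R), ~R  //  ~((~S | Q) -> R), R.
      branch 2.1 (add ((~S | Q) -> R), ~R):
        (((~S | Q) -> R) <-> R): β-rule — branch into ((~S | Q) -> R), R  //  ~((~S | Q) -> R), ~R.
          branch 2.1.1 (add ((~S | Q) -> R), R):
            × closes — contains both R and ~R.
          branch 2.1.2 (add ~((~S | Q) -> R), ~R):
            ~((~S | Q) -> R): α-rule — add (~S | Q), ~R.
            ((~S | Q) -> R): β-rule — branch into ~(~S | Q)  //  R.
              branch 2.1.2.1 (add ~(~S | Q)):
                ~(~S | Q): α-rule — add ~~S, ~Q.
                × closes — contains both Q and ~Q.
              branch 2.1.2.2 (add R):
                × closes — contains both R and ~R.
      branch 2.2 (add ~((~S | Q) -> R), R):
        × closes — contains both R and ~R.
All 7 branches close.
Every branch closed, so the negation is unsatisfiable and the formula is valid.

Valid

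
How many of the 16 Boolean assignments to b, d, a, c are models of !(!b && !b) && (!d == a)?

Initial set: {(!(!b && !b) && (!d == a))}.
(!(!b && !b) && (!d == a)): α-rule — add !(!b && !b), (!d == a).
!(!b && !b): β-rule — branch into !!b  //  !!b.
  branch 1 (add !!b):
    (!d == a): β-rule — branch into !d, a  //  !!d, !a.
      branch 1.1 (add !d, a):
        ○ open, literals {a=1, b=1, d=0}.
      branch 1.2 (add !!d, !a):
        ○ open, literals {a=0, b=1, d=1}.
  branch 2 (add !!b):
    (!d == a): β-rule — branch into !d, a  //  !!d, !a.
      branch 2.1 (add !d, a):
        ○ open, literals {a=1, b=1, d=0}.
      branch 2.2 (add !!d, !a):
        ○ open, literals {a=0, b=1, d=1}.
0 branches closed, 4 open.
Each open branch fixes some atoms; the unmentioned ones are free. Counting distinct full assignments: branch {a=1, b=1, d=0} (c) contributes 2 new; branch {a=0, b=1, d=1} (c) contributes 2 new; branch {a=1, b=1, d=0} (c) contributes 0 new; branch {a=0, b=1, d=1} (c) contributes 0 new. Total: 4.

4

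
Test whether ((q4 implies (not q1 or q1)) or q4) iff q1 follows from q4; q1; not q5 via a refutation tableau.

Initial set: {q4; q1; not q5; not (((q4 implies (not q1 or q1)) or q4) iff q1)}.
not (((q4 implies (not q1 or q1)) or q4) iff q1): β-rule — branch into ((q4 implies (not q1 or q1)) or q4), not q1  //  not ((q4 implies (not q1 or q1)) or q4), q1.
  branch 1 (add ((q4 implies (not q1 or q1)) or q4), not q1):
    × closes — contains both q1 and not q1.
  branch 2 (add not ((q4 implies (not q1 or q1)) or q4), q1):
    not ((q4 implies (not q1 or q1)) or q4): α-rule — add not (q4 implies (not q1 or q1)), not q4.
    × closes — contains both q4 and not q4.
All 2 branches close.
Every branch closed, so the premises entail the conclusion.

Yes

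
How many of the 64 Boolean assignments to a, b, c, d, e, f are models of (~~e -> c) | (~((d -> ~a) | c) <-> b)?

56

Initial set: {((~~e -> c) | (~((d -> ~a) | c) <-> b))}.
((~~e -> c) | (~((d -> ~a) | c) <-> b)): β-rule — branch into (~~e -> c)  //  (~((d -> ~a) | c) <-> b).
  branch 1 (add (~~e -> c)):
    (~~e -> c): β-rule — branch into ~~~e  //  c.
      branch 1.1 (add ~~~e):
        ~~~e: drop double negation, giving ~e.
        ○ open, literals {e=false}.
      branch 1.2 (add c):
        ○ open, literals {c=true}.
  branch 2 (add (~((d -> ~a) | c) <-> b)):
    (~((d -> ~a) | c) <-> b): β-rule — branch into ~((d -> ~a) | c), b  //  ~~((d -> ~a) | c), ~b.
      branch 2.1 (add ~((d -> ~a) | c), b):
        ~((d -> ~a) | c): α-rule — add ~(d -> ~a), ~c.
        ~(d -> ~a): α-rule — add d, ~~a.
        ○ open, literals {a=true, b=true, c=false, d=true}.
      branch 2.2 (add ~~((d -> ~a) | c), ~b):
        ~~((d -> ~a) | c): β-rule — branch into (d -> ~a)  //  c.
          branch 2.2.1 (add (d -> ~a)):
            (d -> ~a): β-rule — branch into ~d  //  ~a.
              branch 2.2.1.1 (add ~d):
                ○ open, literals {b=false, d=false}.
              branch 2.2.1.2 (add ~a):
                ○ open, literals {a=false, b=false}.
          branch 2.2.2 (add c):
            ○ open, literals {b=false, c=true}.
0 branches closed, 6 open.
Each open branch fixes some atoms; the unmentioned ones are free. Counting distinct full assignments: branch {e=false} (a, b, c, d, f) contributes 32 new; branch {c=true} (a, b, d, e, f) contributes 16 new; branch {a=true, b=true, c=false, d=true} (e, f) contributes 2 new; branch {b=false, d=false} (a, c, e, f) contributes 4 new; branch {a=false, b=false} (c, d, e, f) contributes 2 new; branch {b=false, c=true} (a, d, e, f) contributes 0 new. Total: 56.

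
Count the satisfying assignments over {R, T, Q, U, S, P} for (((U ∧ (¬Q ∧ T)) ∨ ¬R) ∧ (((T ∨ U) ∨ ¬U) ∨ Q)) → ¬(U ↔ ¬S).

46

Initial set: {T ((((U ∧ (¬Q ∧ T)) ∨ ¬R) ∧ (((T ∨ U) ∨ ¬U) ∨ Q)) → ¬(U ↔ ¬S))}.
T ((((U ∧ (¬Q ∧ T)) ∨ ¬R) ∧ (((T ∨ U) ∨ ¬U) ∨ Q)) → ¬(U ↔ ¬S)): β-rule — branch into F (((U ∧ (¬Q ∧ T)) ∨ ¬R) ∧ (((T ∨ U) ∨ ¬U) ∨ Q))  //  T ¬(U ↔ ¬S).
  branch 1 (add F (((U ∧ (¬Q ∧ T)) ∨ ¬R) ∧ (((T ∨ U) ∨ ¬U) ∨ Q))):
    F (((U ∧ (¬Q ∧ T)) ∨ ¬R) ∧ (((T ∨ U) ∨ ¬U) ∨ Q)): β-rule — branch into F ((U ∧ (¬Q ∧ T)) ∨ ¬R)  //  F (((T ∨ U) ∨ ¬U) ∨ Q).
      branch 1.1 (add F ((U ∧ (¬Q ∧ T)) ∨ ¬R)):
        F ((U ∧ (¬Q ∧ T)) ∨ ¬R): α-rule — add F (U ∧ (¬Q ∧ T)), F ¬R.
        F (U ∧ (¬Q ∧ T)): β-rule — branch into F U  //  F (¬Q ∧ T).
          branch 1.1.1 (add F U):
            ○ open, literals {R=true, U=false}.
          branch 1.1.2 (add F (¬Q ∧ T)):
            F (¬Q ∧ T): β-rule — branch into F ¬Q  //  F T.
              branch 1.1.2.1 (add F ¬Q):
                ○ open, literals {Q=true, R=true}.
              branch 1.1.2.2 (add F T):
                ○ open, literals {R=true, T=false}.
      branch 1.2 (add F (((T ∨ U) ∨ ¬U) ∨ Q)):
        F (((T ∨ U) ∨ ¬U) ∨ Q): α-rule — add F ((T ∨ U) ∨ ¬U), F Q.
        F ((T ∨ U) ∨ ¬U): α-rule — add F (T ∨ U), F ¬U.
        F (T ∨ U): α-rule — add F T, F U.
        × closes — contains both U and ¬U.
  branch 2 (add T ¬(U ↔ ¬S)):
    T ¬(U ↔ ¬S): β-rule — branch into T U, F ¬S  //  F U, T ¬S.
      branch 2.1 (add T U, F ¬S):
        ○ open, literals {S=true, U=true}.
      branch 2.2 (add F U, T ¬S):
        ○ open, literals {S=false, U=false}.
1 branch closed, 5 open.
Each open branch fixes some atoms; the unmentioned ones are free. Counting distinct full assignments: branch {R=true, U=false} (T, Q, S, P) contributes 16 new; branch {Q=true, R=true} (T, U, S, P) contributes 8 new; branch {R=true, T=false} (Q, U, S, P) contributes 4 new; branch {S=true, U=true} (R, T, Q, P) contributes 10 new; branch {S=false, U=false} (R, T, Q, P) contributes 8 new. Total: 46.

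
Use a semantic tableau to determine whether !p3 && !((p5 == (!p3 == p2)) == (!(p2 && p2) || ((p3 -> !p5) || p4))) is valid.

Not valid

Assume the negation and expand:
Initial set: {!(!p3 && !((p5 == (!p3 == p2)) == (!(p2 && p2) || ((p3 -> !p5) || p4))))}.
!(!p3 && !((p5 == (!p3 == p2)) == (!(p2 && p2) || ((p3 -> !p5) || p4)))): β-rule — branch into !!p3  //  !!((p5 == (!p3 == p2)) == (!(p2 && p2) || ((p3 -> !p5) || p4))).
  branch 1 (add !!p3):
    ○ open, literals {p3=1}.
  branch 2 (add !!((p5 == (!p3 == p2)) == (!(p2 && p2) || ((p3 -> !p5) || p4)))):
    !!((p5 == (!p3 == p2)) == (!(p2 && p2) || ((p3 -> !p5) || p4))): β-rule — branch into (p5 == (!p3 == p2)), (!(p2 && p2) || ((p3 -> !p5) || p4))  //  !(p5 == (!p3 == p2)), !(!(p2 && p2) || ((p3 -> !p5) || p4)).
      branch 2.1 (add (p5 == (!p3 == p2)), (!(p2 && p2) || ((p3 -> !p5) || p4))):
        (p5 == (!p3 == p2)): β-rule — branch into p5, (!p3 == p2)  //  !p5, !(!p3 == p2).
          branch 2.1.1 (add p5, (!p3 == p2)):
            (!(p2 && p2) || ((p3 -> !p5) || p4)): β-rule — branch into !(p2 && p2)  //  ((p3 -> !p5) || p4).
              branch 2.1.1.1 (add !(p2 && p2)):
                (!p3 == p2): β-rule — branch into !p3, p2  //  !!p3, !p2.
                  branch 2.1.1.1.1 (add !p3, p2):
                    !(p2 && p2): β-rule — branch into !p2  //  !p2.
                      branch 2.1.1.1.1.1 (add !p2):
                        × closes — contains both p2 and !p2.
                      branch 2.1.1.1.1.2 (add !p2):
                        × closes — contains both p2 and !p2.
                  branch 2.1.1.1.2 (add !!p3, !p2):
                    !(p2 && p2): β-rule — branch into !p2  //  !p2.
                      branch 2.1.1.1.2.1 (add !p2):
                        ○ open, literals {p2=0, p3=1, p5=1}.
                      branch 2.1.1.1.2.2 (add !p2):
                        ○ open, literals {p2=0, p3=1, p5=1}.
              branch 2.1.1.2 (add ((p3 -> !p5) || p4)):
                (!p3 == p2): β-rule — branch into !p3, p2  //  !!p3, !p2.
                  branch 2.1.1.2.1 (add !p3, p2):
                    ((p3 -> !p5) || p4): β-rule — branch into (p3 -> !p5)  //  p4.
                      branch 2.1.1.2.1.1 (add (p3 -> !p5)):
                        (p3 -> !p5): β-rule — branch into !p3  //  !p5.
                          branch 2.1.1.2.1.1.1 (add !p3):
                            ○ open, literals {p2=1, p3=0, p5=1}.
                          branch 2.1.1.2.1.1.2 (add !p5):
                            × closes — contains both p5 and !p5.
                      branch 2.1.1.2.1.2 (add p4):
                        ○ open, literals {p2=1, p3=0, p4=1, p5=1}.
                  branch 2.1.1.2.2 (add !!p3, !p2):
                    ((p3 -> !p5) || p4): β-rule — branch into (p3 -> !p5)  //  p4.
                      branch 2.1.1.2.2.1 (add (p3 -> !p5)):
                        (p3 -> !p5): β-rule — branch into !p3  //  !p5.
                          branch 2.1.1.2.2.1.1 (add !p3):
                            × closes — contains both p3 and !p3.
                          branch 2.1.1.2.2.1.2 (add !p5):
                            × closes — contains both p5 and !p5.
                      branch 2.1.1.2.2.2 (add p4):
                        ○ open, literals {p2=0, p3=1, p4=1, p5=1}.
          branch 2.1.2 (add !p5, !(!p3 == p2)):
            (!(p2 && p2) || ((p3 -> !p5) || p4)): β-rule — branch into !(p2 && p2)  //  ((p3 -> !p5) || p4).
              branch 2.1.2.1 (add !(p2 && p2)):
                !(!p3 == p2): β-rule — branch into !p3, !p2  //  !!p3, p2.
                  branch 2.1.2.1.1 (add !p3, !p2):
                    !(p2 && p2): β-rule — branch into !p2  //  !p2.
                      branch 2.1.2.1.1.1 (add !p2):
                        ○ open, literals {p2=0, p3=0, p5=0}.
                      branch 2.1.2.1.1.2 (add !p2):
                        ○ open, literals {p2=0, p3=0, p5=0}.
                  branch 2.1.2.1.2 (add !!p3, p2):
                    !(p2 && p2): β-rule — branch into !p2  //  !p2.
                      branch 2.1.2.1.2.1 (add !p2):
                        × closes — contains both p2 and !p2.
                      branch 2.1.2.1.2.2 (add !p2):
                        × closes — contains both p2 and !p2.
              branch 2.1.2.2 (add ((p3 -> !p5) || p4)):
                !(!p3 == p2): β-rule — branch into !p3, !p2  //  !!p3, p2.
                  branch 2.1.2.2.1 (add !p3, !p2):
                    ((p3 -> !p5) || p4): β-rule — branch into (p3 -> !p5)  //  p4.
                      branch 2.1.2.2.1.1 (add (p3 -> !p5)):
                        (p3 -> !p5): β-rule — branch into !p3  //  !p5.
                          branch 2.1.2.2.1.1.1 (add !p3):
                            ○ open, literals {p2=0, p3=0, p5=0}.
                          branch 2.1.2.2.1.1.2 (add !p5):
                            ○ open, literals {p2=0, p3=0, p5=0}.
                      branch 2.1.2.2.1.2 (add p4):
                        ○ open, literals {p2=0, p3=0, p4=1, p5=0}.
                  branch 2.1.2.2.2 (add !!p3, p2):
                    ((p3 -> !p5) || p4): β-rule — branch into (p3 -> !p5)  //  p4.
                      branch 2.1.2.2.2.1 (add (p3 -> !p5)):
                        (p3 -> !p5): β-rule — branch into !p3  //  !p5.
                          branch 2.1.2.2.2.1.1 (add !p3):
                            × closes — contains both p3 and !p3.
                          branch 2.1.2.2.2.1.2 (add !p5):
                            ○ open, literals {p2=1, p3=1, p5=0}.
                      branch 2.1.2.2.2.2 (add p4):
                        ○ open, literals {p2=1, p3=1, p4=1, p5=0}.
      branch 2.2 (add !(p5 == (!p3 == p2)), !(!(p2 && p2) || ((p3 -> !p5) || p4))):
        !(!(p2 && p2) || ((p3 -> !p5) || p4)): α-rule — add !!(p2 && p2), !((p3 -> !p5) || p4).
        !!(p2 && p2): α-rule — add p2, p2.
        !((p3 -> !p5) || p4): α-rule — add !(p3 -> !p5), !p4.
        !(p3 -> !p5): α-rule — add p3, !!p5.
        !(p5 == (!p3 == p2)): β-rule — branch into p5, !(!p3 == p2)  //  !p5, (!p3 == p2).
          branch 2.2.1 (add p5, !(!p3 == p2)):
            !(!p3 == p2): β-rule — branch into !p3, !p2  //  !!p3, p2.
              branch 2.2.1.1 (add !p3, !p2):
                × closes — contains both p3 and !p3.
              branch 2.2.1.2 (add !!p3, p2):
                ○ open, literals {p2=1, p3=1, p4=0, p5=1}.
          branch 2.2.2 (add !p5, (!p3 == p2)):
            × closes — contains both p5 and !p5.
10 branches closed, 14 open.
An open branch gives a countermodel: p3=1 (unmentioned atoms arbitrary); under it the original formula is false.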